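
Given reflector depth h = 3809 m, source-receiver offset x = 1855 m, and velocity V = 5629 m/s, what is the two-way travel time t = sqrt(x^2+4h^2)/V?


x^2 + 4h^2 = 1855^2 + 4*3809^2 = 3441025 + 58033924 = 61474949
sqrt(61474949) = 7840.5962
t = 7840.5962 / 5629 = 1.3929 s

1.3929


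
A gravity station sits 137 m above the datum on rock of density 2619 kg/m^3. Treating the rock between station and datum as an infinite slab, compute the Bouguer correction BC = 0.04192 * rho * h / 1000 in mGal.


BC = 0.04192 * rho * h / 1000
= 0.04192 * 2619 * 137 / 1000
= 15.041 mGal

15.041


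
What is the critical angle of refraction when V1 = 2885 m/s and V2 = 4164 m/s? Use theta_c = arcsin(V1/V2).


V1/V2 = 2885/4164 = 0.692843
theta_c = arcsin(0.692843) = 43.8556 degrees

43.8556


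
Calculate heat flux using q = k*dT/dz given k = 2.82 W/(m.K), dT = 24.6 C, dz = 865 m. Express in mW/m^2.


q = k * dT / dz * 1000
= 2.82 * 24.6 / 865 * 1000
= 0.080199 * 1000
= 80.1988 mW/m^2

80.1988


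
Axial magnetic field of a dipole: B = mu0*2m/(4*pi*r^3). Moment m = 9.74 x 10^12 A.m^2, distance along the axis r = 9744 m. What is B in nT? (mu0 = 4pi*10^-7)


m = 9.74 x 10^12 = 9740000000000 A.m^2
2m = 19480000000000 A.m^2
r^3 = 9744^3 = 925149302784
B = (4pi*10^-7) * 19480000000000 / (4*pi * 925149302784) * 1e9
= 24479289.956772 / 11625769012399.73 * 1e9
= 2105.6061 nT

2105.6061


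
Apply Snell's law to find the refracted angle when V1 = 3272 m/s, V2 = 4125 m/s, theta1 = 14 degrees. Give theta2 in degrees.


sin(theta1) = sin(14 deg) = 0.241922
sin(theta2) = V2/V1 * sin(theta1) = 4125/3272 * 0.241922 = 0.30499
theta2 = arcsin(0.30499) = 17.7576 degrees

17.7576


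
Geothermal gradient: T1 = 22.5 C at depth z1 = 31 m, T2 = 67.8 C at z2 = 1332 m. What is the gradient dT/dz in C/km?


dT = 67.8 - 22.5 = 45.3 C
dz = 1332 - 31 = 1301 m
gradient = dT/dz * 1000 = 45.3/1301 * 1000 = 34.8194 C/km

34.8194


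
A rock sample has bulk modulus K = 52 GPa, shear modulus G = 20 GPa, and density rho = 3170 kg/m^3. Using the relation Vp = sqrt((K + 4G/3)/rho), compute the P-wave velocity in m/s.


First compute the effective modulus:
K + 4G/3 = 52e9 + 4*20e9/3 = 78666666666.67 Pa
Then divide by density:
78666666666.67 / 3170 = 24815983.1756 Pa/(kg/m^3)
Take the square root:
Vp = sqrt(24815983.1756) = 4981.56 m/s

4981.56


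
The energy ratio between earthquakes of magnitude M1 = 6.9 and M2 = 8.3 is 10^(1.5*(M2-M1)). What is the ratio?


M2 - M1 = 8.3 - 6.9 = 1.4
1.5 * 1.4 = 2.1
ratio = 10^2.1 = 125.89

125.89


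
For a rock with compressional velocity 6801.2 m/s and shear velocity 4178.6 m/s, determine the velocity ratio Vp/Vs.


Vp/Vs = 6801.2 / 4178.6
= 1.6276

1.6276


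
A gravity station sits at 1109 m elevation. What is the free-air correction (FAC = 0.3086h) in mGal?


FAC = 0.3086 * h
= 0.3086 * 1109
= 342.2374 mGal

342.2374


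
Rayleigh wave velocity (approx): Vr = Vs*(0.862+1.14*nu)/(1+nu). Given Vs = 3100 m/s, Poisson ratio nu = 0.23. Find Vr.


Numerator factor = 0.862 + 1.14*0.23 = 1.1242
Denominator = 1 + 0.23 = 1.23
Vr = 3100 * 1.1242 / 1.23 = 2833.35 m/s

2833.35


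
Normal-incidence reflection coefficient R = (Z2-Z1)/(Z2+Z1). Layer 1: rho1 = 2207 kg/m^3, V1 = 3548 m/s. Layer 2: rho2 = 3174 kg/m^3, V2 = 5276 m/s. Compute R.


Z1 = 2207 * 3548 = 7830436
Z2 = 3174 * 5276 = 16746024
R = (16746024 - 7830436) / (16746024 + 7830436) = 8915588 / 24576460 = 0.3628

0.3628


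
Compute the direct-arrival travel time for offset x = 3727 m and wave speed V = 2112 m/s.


t = x / V
= 3727 / 2112
= 1.7647 s

1.7647


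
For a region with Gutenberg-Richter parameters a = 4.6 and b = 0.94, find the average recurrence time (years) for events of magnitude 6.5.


log10(N) = 4.6 - 0.94*6.5 = -1.51
N = 10^-1.51 = 0.030903
T = 1/N = 1/0.030903 = 32.3594 years

32.3594


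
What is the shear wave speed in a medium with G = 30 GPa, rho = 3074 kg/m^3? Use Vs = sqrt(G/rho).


Convert G to Pa: G = 30e9 Pa
Compute G/rho = 30e9 / 3074 = 9759271.3077
Vs = sqrt(9759271.3077) = 3123.98 m/s

3123.98


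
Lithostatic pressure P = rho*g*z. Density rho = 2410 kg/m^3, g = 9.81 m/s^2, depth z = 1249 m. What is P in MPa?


P = rho * g * z / 1e6
= 2410 * 9.81 * 1249 / 1e6
= 29528982.9 / 1e6
= 29.529 MPa

29.529


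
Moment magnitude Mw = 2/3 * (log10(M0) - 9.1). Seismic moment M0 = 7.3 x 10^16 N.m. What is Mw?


log10(M0) = log10(7.3 x 10^16) = 16.8633
Mw = 2/3 * (16.8633 - 9.1)
= 2/3 * 7.7633
= 5.18

5.18


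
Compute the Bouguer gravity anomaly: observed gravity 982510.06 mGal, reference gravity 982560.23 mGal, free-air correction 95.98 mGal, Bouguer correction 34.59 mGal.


BA = g_obs - g_ref + FAC - BC
= 982510.06 - 982560.23 + 95.98 - 34.59
= 11.22 mGal

11.22


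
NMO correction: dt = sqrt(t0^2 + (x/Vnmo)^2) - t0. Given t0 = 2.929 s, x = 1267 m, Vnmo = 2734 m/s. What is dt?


x/Vnmo = 1267/2734 = 0.463424
(x/Vnmo)^2 = 0.214761
t0^2 = 8.579041
sqrt(8.579041 + 0.214761) = 2.965435
dt = 2.965435 - 2.929 = 0.036435

0.036435


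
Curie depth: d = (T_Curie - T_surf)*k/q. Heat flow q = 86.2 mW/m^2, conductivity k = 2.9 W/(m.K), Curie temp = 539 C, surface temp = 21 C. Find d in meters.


T_Curie - T_surf = 539 - 21 = 518 C
Convert q to W/m^2: 86.2 mW/m^2 = 0.0862 W/m^2
d = 518 * 2.9 / 0.0862 = 17426.91 m

17426.91


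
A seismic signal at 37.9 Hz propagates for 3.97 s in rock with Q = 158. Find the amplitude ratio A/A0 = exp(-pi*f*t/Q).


pi*f*t/Q = pi*37.9*3.97/158 = 2.991731
A/A0 = exp(-2.991731) = 0.0502

0.0502


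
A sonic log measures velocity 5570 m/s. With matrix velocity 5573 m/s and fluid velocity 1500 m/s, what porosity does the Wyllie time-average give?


1/V - 1/Vm = 1/5570 - 1/5573 = 1e-07
1/Vf - 1/Vm = 1/1500 - 1/5573 = 0.00048723
phi = 1e-07 / 0.00048723 = 0.0002

2.000000e-04


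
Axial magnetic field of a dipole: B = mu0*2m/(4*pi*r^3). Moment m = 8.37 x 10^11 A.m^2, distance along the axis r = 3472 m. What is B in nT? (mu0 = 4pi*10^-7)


m = 8.37 x 10^11 = 837000000000 A.m^2
2m = 1674000000000 A.m^2
r^3 = 3472^3 = 41854210048
B = (4pi*10^-7) * 1674000000000 / (4*pi * 41854210048) * 1e9
= 2103610.440844 / 525955515234.4 * 1e9
= 3999.5976 nT

3999.5976


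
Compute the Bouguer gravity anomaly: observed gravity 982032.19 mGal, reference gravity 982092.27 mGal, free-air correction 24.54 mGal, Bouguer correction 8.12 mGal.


BA = g_obs - g_ref + FAC - BC
= 982032.19 - 982092.27 + 24.54 - 8.12
= -43.66 mGal

-43.66


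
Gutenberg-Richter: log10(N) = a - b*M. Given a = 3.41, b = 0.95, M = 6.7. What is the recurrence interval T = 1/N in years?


log10(N) = 3.41 - 0.95*6.7 = -2.955
N = 10^-2.955 = 0.001109
T = 1/N = 1/0.001109 = 901.5711 years

901.5711


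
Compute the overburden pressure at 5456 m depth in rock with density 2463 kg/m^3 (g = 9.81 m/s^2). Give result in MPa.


P = rho * g * z / 1e6
= 2463 * 9.81 * 5456 / 1e6
= 131828035.68 / 1e6
= 131.828 MPa

131.828


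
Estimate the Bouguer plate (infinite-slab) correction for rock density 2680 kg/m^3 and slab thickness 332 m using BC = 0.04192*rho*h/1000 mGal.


BC = 0.04192 * rho * h / 1000
= 0.04192 * 2680 * 332 / 1000
= 37.2987 mGal

37.2987


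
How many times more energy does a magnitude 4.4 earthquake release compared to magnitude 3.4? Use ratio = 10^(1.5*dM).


M2 - M1 = 4.4 - 3.4 = 1.0
1.5 * 1.0 = 1.5
ratio = 10^1.5 = 31.62

31.62


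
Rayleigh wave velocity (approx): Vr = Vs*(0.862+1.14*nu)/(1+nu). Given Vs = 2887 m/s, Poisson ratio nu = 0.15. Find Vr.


Numerator factor = 0.862 + 1.14*0.15 = 1.033
Denominator = 1 + 0.15 = 1.15
Vr = 2887 * 1.033 / 1.15 = 2593.28 m/s

2593.28


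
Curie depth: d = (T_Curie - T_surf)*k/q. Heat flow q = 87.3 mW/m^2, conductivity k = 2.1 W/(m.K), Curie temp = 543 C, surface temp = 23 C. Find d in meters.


T_Curie - T_surf = 543 - 23 = 520 C
Convert q to W/m^2: 87.3 mW/m^2 = 0.0873 W/m^2
d = 520 * 2.1 / 0.0873 = 12508.59 m

12508.59


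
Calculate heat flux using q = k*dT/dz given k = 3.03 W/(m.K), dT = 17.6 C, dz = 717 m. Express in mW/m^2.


q = k * dT / dz * 1000
= 3.03 * 17.6 / 717 * 1000
= 0.074377 * 1000
= 74.3766 mW/m^2

74.3766


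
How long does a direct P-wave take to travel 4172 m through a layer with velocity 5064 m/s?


t = x / V
= 4172 / 5064
= 0.8239 s

0.8239


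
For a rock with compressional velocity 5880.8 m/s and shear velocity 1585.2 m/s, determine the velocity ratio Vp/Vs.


Vp/Vs = 5880.8 / 1585.2
= 3.7098

3.7098


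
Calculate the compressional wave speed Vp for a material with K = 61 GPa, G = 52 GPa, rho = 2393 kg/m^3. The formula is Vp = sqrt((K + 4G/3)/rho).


First compute the effective modulus:
K + 4G/3 = 61e9 + 4*52e9/3 = 130333333333.33 Pa
Then divide by density:
130333333333.33 / 2393 = 54464410.085 Pa/(kg/m^3)
Take the square root:
Vp = sqrt(54464410.085) = 7380.0 m/s

7380.0


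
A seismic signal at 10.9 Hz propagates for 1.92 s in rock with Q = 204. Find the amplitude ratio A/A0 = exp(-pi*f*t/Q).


pi*f*t/Q = pi*10.9*1.92/204 = 0.32229
A/A0 = exp(-0.32229) = 0.724488

0.724488


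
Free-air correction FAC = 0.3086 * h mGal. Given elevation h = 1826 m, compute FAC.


FAC = 0.3086 * h
= 0.3086 * 1826
= 563.5036 mGal

563.5036


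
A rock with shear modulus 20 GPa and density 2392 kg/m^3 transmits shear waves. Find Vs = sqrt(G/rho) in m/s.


Convert G to Pa: G = 20e9 Pa
Compute G/rho = 20e9 / 2392 = 8361204.0134
Vs = sqrt(8361204.0134) = 2891.57 m/s

2891.57


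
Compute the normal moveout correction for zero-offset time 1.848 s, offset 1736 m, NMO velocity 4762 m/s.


x/Vnmo = 1736/4762 = 0.364553
(x/Vnmo)^2 = 0.132899
t0^2 = 3.415104
sqrt(3.415104 + 0.132899) = 1.883614
dt = 1.883614 - 1.848 = 0.035614

0.035614


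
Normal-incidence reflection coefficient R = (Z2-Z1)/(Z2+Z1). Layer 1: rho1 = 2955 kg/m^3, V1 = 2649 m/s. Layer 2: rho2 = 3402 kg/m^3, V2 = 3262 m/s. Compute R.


Z1 = 2955 * 2649 = 7827795
Z2 = 3402 * 3262 = 11097324
R = (11097324 - 7827795) / (11097324 + 7827795) = 3269529 / 18925119 = 0.1728

0.1728


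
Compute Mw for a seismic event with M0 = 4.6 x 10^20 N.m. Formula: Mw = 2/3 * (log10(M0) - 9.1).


log10(M0) = log10(4.6 x 10^20) = 20.6628
Mw = 2/3 * (20.6628 - 9.1)
= 2/3 * 11.5628
= 7.71

7.71


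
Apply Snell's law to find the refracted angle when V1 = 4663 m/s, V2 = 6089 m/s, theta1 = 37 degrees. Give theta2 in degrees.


sin(theta1) = sin(37 deg) = 0.601815
sin(theta2) = V2/V1 * sin(theta1) = 6089/4663 * 0.601815 = 0.785857
theta2 = arcsin(0.785857) = 51.8 degrees

51.8


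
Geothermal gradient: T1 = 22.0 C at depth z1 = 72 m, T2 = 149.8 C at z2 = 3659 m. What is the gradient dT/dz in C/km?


dT = 149.8 - 22.0 = 127.8 C
dz = 3659 - 72 = 3587 m
gradient = dT/dz * 1000 = 127.8/3587 * 1000 = 35.6287 C/km

35.6287


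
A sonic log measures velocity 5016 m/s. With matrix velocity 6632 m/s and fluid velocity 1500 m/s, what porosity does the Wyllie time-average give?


1/V - 1/Vm = 1/5016 - 1/6632 = 4.858e-05
1/Vf - 1/Vm = 1/1500 - 1/6632 = 0.00051588
phi = 4.858e-05 / 0.00051588 = 0.0942

0.0942


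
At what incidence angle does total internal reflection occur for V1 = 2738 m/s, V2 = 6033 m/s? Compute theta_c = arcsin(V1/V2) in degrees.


V1/V2 = 2738/6033 = 0.453837
theta_c = arcsin(0.453837) = 26.9901 degrees

26.9901


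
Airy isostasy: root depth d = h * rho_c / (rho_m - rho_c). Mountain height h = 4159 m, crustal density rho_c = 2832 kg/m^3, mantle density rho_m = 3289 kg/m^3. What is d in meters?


rho_m - rho_c = 3289 - 2832 = 457
d = 4159 * 2832 / 457
= 11778288 / 457
= 25773.06 m

25773.06


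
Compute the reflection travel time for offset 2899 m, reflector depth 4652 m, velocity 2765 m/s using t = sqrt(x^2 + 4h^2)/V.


x^2 + 4h^2 = 2899^2 + 4*4652^2 = 8404201 + 86564416 = 94968617
sqrt(94968617) = 9745.1843
t = 9745.1843 / 2765 = 3.5245 s

3.5245


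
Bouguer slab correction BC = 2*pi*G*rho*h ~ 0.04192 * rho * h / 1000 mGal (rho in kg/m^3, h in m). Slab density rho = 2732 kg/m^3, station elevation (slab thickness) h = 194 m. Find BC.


BC = 0.04192 * rho * h / 1000
= 0.04192 * 2732 * 194 / 1000
= 22.2179 mGal

22.2179


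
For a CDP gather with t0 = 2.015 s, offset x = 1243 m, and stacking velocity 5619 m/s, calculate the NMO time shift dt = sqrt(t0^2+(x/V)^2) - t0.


x/Vnmo = 1243/5619 = 0.221214
(x/Vnmo)^2 = 0.048936
t0^2 = 4.060225
sqrt(4.060225 + 0.048936) = 2.027106
dt = 2.027106 - 2.015 = 0.012106

0.012106


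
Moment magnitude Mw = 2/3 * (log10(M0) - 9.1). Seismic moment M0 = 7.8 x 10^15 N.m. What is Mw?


log10(M0) = log10(7.8 x 10^15) = 15.8921
Mw = 2/3 * (15.8921 - 9.1)
= 2/3 * 6.7921
= 4.53

4.53


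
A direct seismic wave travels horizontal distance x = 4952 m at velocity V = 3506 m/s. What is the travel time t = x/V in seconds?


t = x / V
= 4952 / 3506
= 1.4124 s

1.4124


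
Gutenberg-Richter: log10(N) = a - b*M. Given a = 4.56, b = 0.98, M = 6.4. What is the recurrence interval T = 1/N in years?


log10(N) = 4.56 - 0.98*6.4 = -1.712
N = 10^-1.712 = 0.019409
T = 1/N = 1/0.019409 = 51.5229 years

51.5229


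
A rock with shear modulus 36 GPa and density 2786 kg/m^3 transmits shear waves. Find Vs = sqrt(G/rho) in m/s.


Convert G to Pa: G = 36e9 Pa
Compute G/rho = 36e9 / 2786 = 12921751.6152
Vs = sqrt(12921751.6152) = 3594.68 m/s

3594.68


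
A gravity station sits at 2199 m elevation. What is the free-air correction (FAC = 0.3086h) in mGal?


FAC = 0.3086 * h
= 0.3086 * 2199
= 678.6114 mGal

678.6114


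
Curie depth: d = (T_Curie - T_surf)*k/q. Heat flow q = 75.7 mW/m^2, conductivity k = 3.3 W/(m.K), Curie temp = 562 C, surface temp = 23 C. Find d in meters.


T_Curie - T_surf = 562 - 23 = 539 C
Convert q to W/m^2: 75.7 mW/m^2 = 0.0757 W/m^2
d = 539 * 3.3 / 0.0757 = 23496.7 m

23496.7


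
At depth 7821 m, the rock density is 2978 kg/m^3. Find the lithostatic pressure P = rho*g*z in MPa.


P = rho * g * z / 1e6
= 2978 * 9.81 * 7821 / 1e6
= 228484101.78 / 1e6
= 228.4841 MPa

228.4841


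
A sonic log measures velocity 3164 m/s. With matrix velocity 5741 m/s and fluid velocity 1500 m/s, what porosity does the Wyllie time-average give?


1/V - 1/Vm = 1/3164 - 1/5741 = 0.00014187
1/Vf - 1/Vm = 1/1500 - 1/5741 = 0.00049248
phi = 0.00014187 / 0.00049248 = 0.2881

0.2881


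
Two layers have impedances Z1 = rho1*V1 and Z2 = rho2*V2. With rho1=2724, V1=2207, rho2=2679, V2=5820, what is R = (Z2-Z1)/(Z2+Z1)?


Z1 = 2724 * 2207 = 6011868
Z2 = 2679 * 5820 = 15591780
R = (15591780 - 6011868) / (15591780 + 6011868) = 9579912 / 21603648 = 0.4434

0.4434


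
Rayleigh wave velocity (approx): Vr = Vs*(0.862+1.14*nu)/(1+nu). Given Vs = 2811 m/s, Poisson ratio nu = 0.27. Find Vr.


Numerator factor = 0.862 + 1.14*0.27 = 1.1698
Denominator = 1 + 0.27 = 1.27
Vr = 2811 * 1.1698 / 1.27 = 2589.22 m/s

2589.22


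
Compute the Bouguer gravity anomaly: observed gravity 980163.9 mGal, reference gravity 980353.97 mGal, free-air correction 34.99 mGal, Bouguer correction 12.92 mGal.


BA = g_obs - g_ref + FAC - BC
= 980163.9 - 980353.97 + 34.99 - 12.92
= -168.0 mGal

-168.0


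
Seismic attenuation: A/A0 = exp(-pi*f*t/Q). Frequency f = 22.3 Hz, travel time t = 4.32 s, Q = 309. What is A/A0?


pi*f*t/Q = pi*22.3*4.32/309 = 0.979445
A/A0 = exp(-0.979445) = 0.375519

0.375519


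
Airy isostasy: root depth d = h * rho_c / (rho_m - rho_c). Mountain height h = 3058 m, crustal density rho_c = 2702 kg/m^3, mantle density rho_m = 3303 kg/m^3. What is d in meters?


rho_m - rho_c = 3303 - 2702 = 601
d = 3058 * 2702 / 601
= 8262716 / 601
= 13748.28 m

13748.28


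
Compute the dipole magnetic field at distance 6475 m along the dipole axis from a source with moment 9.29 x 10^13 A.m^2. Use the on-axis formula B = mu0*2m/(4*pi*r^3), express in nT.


m = 9.29 x 10^13 = 92900000000000 A.m^2
2m = 185800000000000 A.m^2
r^3 = 6475^3 = 271468421875
B = (4pi*10^-7) * 185800000000000 / (4*pi * 271468421875) * 1e9
= 233483166.014793 / 3411372799376.46 * 1e9
= 68442.583 nT

68442.583


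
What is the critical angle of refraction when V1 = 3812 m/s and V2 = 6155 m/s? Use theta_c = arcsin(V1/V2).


V1/V2 = 3812/6155 = 0.619334
theta_c = arcsin(0.619334) = 38.2675 degrees

38.2675


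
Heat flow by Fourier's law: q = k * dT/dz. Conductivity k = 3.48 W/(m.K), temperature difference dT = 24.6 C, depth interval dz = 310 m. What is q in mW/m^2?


q = k * dT / dz * 1000
= 3.48 * 24.6 / 310 * 1000
= 0.276155 * 1000
= 276.1548 mW/m^2

276.1548


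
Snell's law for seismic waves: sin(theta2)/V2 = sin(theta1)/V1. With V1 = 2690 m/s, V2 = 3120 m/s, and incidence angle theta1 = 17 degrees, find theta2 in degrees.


sin(theta1) = sin(17 deg) = 0.292372
sin(theta2) = V2/V1 * sin(theta1) = 3120/2690 * 0.292372 = 0.339108
theta2 = arcsin(0.339108) = 19.8225 degrees

19.8225


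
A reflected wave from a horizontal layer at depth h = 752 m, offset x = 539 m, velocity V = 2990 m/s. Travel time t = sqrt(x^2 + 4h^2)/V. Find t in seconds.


x^2 + 4h^2 = 539^2 + 4*752^2 = 290521 + 2262016 = 2552537
sqrt(2552537) = 1597.6661
t = 1597.6661 / 2990 = 0.5343 s

0.5343


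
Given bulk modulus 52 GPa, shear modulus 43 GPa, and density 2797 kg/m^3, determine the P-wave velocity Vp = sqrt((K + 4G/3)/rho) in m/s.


First compute the effective modulus:
K + 4G/3 = 52e9 + 4*43e9/3 = 109333333333.33 Pa
Then divide by density:
109333333333.33 / 2797 = 39089500.6555 Pa/(kg/m^3)
Take the square root:
Vp = sqrt(39089500.6555) = 6252.16 m/s

6252.16


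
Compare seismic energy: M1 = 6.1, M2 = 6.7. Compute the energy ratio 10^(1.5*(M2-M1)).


M2 - M1 = 6.7 - 6.1 = 0.6
1.5 * 0.6 = 0.9
ratio = 10^0.9 = 7.94

7.94


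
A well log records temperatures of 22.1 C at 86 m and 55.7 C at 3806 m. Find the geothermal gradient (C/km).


dT = 55.7 - 22.1 = 33.6 C
dz = 3806 - 86 = 3720 m
gradient = dT/dz * 1000 = 33.6/3720 * 1000 = 9.0323 C/km

9.0323


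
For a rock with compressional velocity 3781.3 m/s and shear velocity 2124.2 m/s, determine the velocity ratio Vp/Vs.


Vp/Vs = 3781.3 / 2124.2
= 1.7801

1.7801


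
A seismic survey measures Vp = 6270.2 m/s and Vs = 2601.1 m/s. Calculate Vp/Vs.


Vp/Vs = 6270.2 / 2601.1
= 2.4106

2.4106


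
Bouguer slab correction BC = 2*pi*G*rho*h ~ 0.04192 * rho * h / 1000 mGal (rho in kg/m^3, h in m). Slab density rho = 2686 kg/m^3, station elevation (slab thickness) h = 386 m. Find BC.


BC = 0.04192 * rho * h / 1000
= 0.04192 * 2686 * 386 / 1000
= 43.4625 mGal

43.4625


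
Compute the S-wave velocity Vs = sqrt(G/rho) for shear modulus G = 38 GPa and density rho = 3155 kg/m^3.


Convert G to Pa: G = 38e9 Pa
Compute G/rho = 38e9 / 3155 = 12044374.0095
Vs = sqrt(12044374.0095) = 3470.5 m/s

3470.5


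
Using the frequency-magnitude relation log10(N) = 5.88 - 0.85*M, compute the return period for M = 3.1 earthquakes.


log10(N) = 5.88 - 0.85*3.1 = 3.245
N = 10^3.245 = 1757.923614
T = 1/N = 1/1757.923614 = 0.0006 years

6.000000e-04


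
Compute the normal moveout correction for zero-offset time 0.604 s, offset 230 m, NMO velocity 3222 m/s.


x/Vnmo = 230/3222 = 0.071384
(x/Vnmo)^2 = 0.005096
t0^2 = 0.364816
sqrt(0.364816 + 0.005096) = 0.608204
dt = 0.608204 - 0.604 = 0.004204

0.004204


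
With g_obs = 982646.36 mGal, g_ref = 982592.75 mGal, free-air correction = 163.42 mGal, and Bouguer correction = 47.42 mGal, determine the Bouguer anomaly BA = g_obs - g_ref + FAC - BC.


BA = g_obs - g_ref + FAC - BC
= 982646.36 - 982592.75 + 163.42 - 47.42
= 169.61 mGal

169.61


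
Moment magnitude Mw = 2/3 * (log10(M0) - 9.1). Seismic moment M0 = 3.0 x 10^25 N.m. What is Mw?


log10(M0) = log10(3.0 x 10^25) = 25.4771
Mw = 2/3 * (25.4771 - 9.1)
= 2/3 * 16.3771
= 10.92

10.92


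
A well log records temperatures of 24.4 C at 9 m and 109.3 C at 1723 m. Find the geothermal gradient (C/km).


dT = 109.3 - 24.4 = 84.9 C
dz = 1723 - 9 = 1714 m
gradient = dT/dz * 1000 = 84.9/1714 * 1000 = 49.5333 C/km

49.5333


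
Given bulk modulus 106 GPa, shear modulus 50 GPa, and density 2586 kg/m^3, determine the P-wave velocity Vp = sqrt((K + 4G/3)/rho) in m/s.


First compute the effective modulus:
K + 4G/3 = 106e9 + 4*50e9/3 = 172666666666.67 Pa
Then divide by density:
172666666666.67 / 2586 = 66769786.0273 Pa/(kg/m^3)
Take the square root:
Vp = sqrt(66769786.0273) = 8171.28 m/s

8171.28


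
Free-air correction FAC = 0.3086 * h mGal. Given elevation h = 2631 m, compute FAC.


FAC = 0.3086 * h
= 0.3086 * 2631
= 811.9266 mGal

811.9266


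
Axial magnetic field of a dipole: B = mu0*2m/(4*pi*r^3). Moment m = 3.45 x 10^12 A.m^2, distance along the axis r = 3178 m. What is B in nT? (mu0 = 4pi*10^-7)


m = 3.45 x 10^12 = 3450000000000 A.m^2
2m = 6900000000000 A.m^2
r^3 = 3178^3 = 32096795752
B = (4pi*10^-7) * 6900000000000 / (4*pi * 32096795752) * 1e9
= 8670795.723908 / 403340230953.02 * 1e9
= 21497.473 nT

21497.473


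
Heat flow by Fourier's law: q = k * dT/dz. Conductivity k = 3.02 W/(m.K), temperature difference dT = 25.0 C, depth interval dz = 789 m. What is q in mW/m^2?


q = k * dT / dz * 1000
= 3.02 * 25.0 / 789 * 1000
= 0.095691 * 1000
= 95.6907 mW/m^2

95.6907


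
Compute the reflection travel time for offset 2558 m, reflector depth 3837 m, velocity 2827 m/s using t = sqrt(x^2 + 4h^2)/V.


x^2 + 4h^2 = 2558^2 + 4*3837^2 = 6543364 + 58890276 = 65433640
sqrt(65433640) = 8089.1063
t = 8089.1063 / 2827 = 2.8614 s

2.8614


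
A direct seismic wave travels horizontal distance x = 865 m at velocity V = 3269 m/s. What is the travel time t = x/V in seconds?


t = x / V
= 865 / 3269
= 0.2646 s

0.2646


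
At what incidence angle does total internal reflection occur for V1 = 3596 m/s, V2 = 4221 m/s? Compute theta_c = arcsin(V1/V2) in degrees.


V1/V2 = 3596/4221 = 0.851931
theta_c = arcsin(0.851931) = 58.4223 degrees

58.4223


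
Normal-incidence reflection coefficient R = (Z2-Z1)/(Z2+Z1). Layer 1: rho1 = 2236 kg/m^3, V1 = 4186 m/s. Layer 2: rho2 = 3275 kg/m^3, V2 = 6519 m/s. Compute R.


Z1 = 2236 * 4186 = 9359896
Z2 = 3275 * 6519 = 21349725
R = (21349725 - 9359896) / (21349725 + 9359896) = 11989829 / 30709621 = 0.3904

0.3904


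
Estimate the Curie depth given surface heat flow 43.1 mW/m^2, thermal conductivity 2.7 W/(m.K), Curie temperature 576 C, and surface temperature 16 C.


T_Curie - T_surf = 576 - 16 = 560 C
Convert q to W/m^2: 43.1 mW/m^2 = 0.0431 W/m^2
d = 560 * 2.7 / 0.0431 = 35081.21 m

35081.21


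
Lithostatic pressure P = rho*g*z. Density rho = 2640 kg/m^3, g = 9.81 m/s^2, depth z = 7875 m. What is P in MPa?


P = rho * g * z / 1e6
= 2640 * 9.81 * 7875 / 1e6
= 203949900.0 / 1e6
= 203.9499 MPa

203.9499


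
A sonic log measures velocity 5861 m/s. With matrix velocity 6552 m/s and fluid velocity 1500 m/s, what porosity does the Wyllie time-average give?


1/V - 1/Vm = 1/5861 - 1/6552 = 1.799e-05
1/Vf - 1/Vm = 1/1500 - 1/6552 = 0.00051404
phi = 1.799e-05 / 0.00051404 = 0.035

0.035


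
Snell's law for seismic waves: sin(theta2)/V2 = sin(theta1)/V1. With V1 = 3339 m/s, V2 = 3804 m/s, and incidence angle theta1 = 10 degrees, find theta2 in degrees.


sin(theta1) = sin(10 deg) = 0.173648
sin(theta2) = V2/V1 * sin(theta1) = 3804/3339 * 0.173648 = 0.197831
theta2 = arcsin(0.197831) = 11.4101 degrees

11.4101


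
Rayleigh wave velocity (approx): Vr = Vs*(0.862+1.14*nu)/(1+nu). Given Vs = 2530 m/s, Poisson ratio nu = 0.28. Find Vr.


Numerator factor = 0.862 + 1.14*0.28 = 1.1812
Denominator = 1 + 0.28 = 1.28
Vr = 2530 * 1.1812 / 1.28 = 2334.72 m/s

2334.72


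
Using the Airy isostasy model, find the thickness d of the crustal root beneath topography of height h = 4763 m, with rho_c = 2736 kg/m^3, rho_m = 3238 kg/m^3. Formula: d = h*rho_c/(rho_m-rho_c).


rho_m - rho_c = 3238 - 2736 = 502
d = 4763 * 2736 / 502
= 13031568 / 502
= 25959.3 m

25959.3


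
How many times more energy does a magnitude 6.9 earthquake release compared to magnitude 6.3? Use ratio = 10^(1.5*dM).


M2 - M1 = 6.9 - 6.3 = 0.6
1.5 * 0.6 = 0.9
ratio = 10^0.9 = 7.94

7.94


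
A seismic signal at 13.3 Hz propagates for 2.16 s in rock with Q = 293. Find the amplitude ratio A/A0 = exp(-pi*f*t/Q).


pi*f*t/Q = pi*13.3*2.16/293 = 0.308026
A/A0 = exp(-0.308026) = 0.734896

0.734896


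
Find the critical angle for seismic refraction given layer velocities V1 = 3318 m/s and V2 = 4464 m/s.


V1/V2 = 3318/4464 = 0.74328
theta_c = arcsin(0.74328) = 48.0115 degrees

48.0115


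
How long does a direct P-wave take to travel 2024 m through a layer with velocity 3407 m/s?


t = x / V
= 2024 / 3407
= 0.5941 s

0.5941


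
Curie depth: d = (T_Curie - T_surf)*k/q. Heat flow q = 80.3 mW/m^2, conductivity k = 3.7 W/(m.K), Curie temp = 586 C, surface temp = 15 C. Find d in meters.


T_Curie - T_surf = 586 - 15 = 571 C
Convert q to W/m^2: 80.3 mW/m^2 = 0.0803 W/m^2
d = 571 * 3.7 / 0.0803 = 26310.09 m

26310.09


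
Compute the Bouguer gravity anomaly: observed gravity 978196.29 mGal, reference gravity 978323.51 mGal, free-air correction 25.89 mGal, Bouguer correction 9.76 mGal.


BA = g_obs - g_ref + FAC - BC
= 978196.29 - 978323.51 + 25.89 - 9.76
= -111.09 mGal

-111.09


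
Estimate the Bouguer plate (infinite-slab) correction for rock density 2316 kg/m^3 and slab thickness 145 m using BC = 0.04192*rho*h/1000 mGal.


BC = 0.04192 * rho * h / 1000
= 0.04192 * 2316 * 145 / 1000
= 14.0776 mGal

14.0776


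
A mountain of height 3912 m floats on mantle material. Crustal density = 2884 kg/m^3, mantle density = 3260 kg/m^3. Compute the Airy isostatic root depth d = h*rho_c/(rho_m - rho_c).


rho_m - rho_c = 3260 - 2884 = 376
d = 3912 * 2884 / 376
= 11282208 / 376
= 30005.87 m

30005.87


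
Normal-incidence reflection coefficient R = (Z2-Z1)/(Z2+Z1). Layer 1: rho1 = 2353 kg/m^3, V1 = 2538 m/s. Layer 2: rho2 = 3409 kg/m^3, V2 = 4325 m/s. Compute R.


Z1 = 2353 * 2538 = 5971914
Z2 = 3409 * 4325 = 14743925
R = (14743925 - 5971914) / (14743925 + 5971914) = 8772011 / 20715839 = 0.4234

0.4234


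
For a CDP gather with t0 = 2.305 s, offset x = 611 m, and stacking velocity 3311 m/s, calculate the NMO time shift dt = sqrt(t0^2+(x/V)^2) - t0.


x/Vnmo = 611/3311 = 0.184536
(x/Vnmo)^2 = 0.034054
t0^2 = 5.313025
sqrt(5.313025 + 0.034054) = 2.312375
dt = 2.312375 - 2.305 = 0.007375

0.007375


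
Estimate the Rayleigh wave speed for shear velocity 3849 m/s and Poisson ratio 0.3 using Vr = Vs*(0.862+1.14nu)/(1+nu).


Numerator factor = 0.862 + 1.14*0.3 = 1.204
Denominator = 1 + 0.3 = 1.3
Vr = 3849 * 1.204 / 1.3 = 3564.77 m/s

3564.77


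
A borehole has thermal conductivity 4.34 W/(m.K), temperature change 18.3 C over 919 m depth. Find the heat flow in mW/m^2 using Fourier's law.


q = k * dT / dz * 1000
= 4.34 * 18.3 / 919 * 1000
= 0.086422 * 1000
= 86.4222 mW/m^2

86.4222


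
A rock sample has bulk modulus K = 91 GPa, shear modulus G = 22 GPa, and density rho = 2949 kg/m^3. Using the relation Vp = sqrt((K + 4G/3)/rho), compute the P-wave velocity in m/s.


First compute the effective modulus:
K + 4G/3 = 91e9 + 4*22e9/3 = 120333333333.33 Pa
Then divide by density:
120333333333.33 / 2949 = 40804792.5851 Pa/(kg/m^3)
Take the square root:
Vp = sqrt(40804792.5851) = 6387.86 m/s

6387.86


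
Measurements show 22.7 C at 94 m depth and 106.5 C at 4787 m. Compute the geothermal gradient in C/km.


dT = 106.5 - 22.7 = 83.8 C
dz = 4787 - 94 = 4693 m
gradient = dT/dz * 1000 = 83.8/4693 * 1000 = 17.8564 C/km

17.8564


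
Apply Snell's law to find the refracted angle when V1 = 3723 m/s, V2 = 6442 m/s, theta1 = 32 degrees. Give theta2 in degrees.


sin(theta1) = sin(32 deg) = 0.529919
sin(theta2) = V2/V1 * sin(theta1) = 6442/3723 * 0.529919 = 0.916933
theta2 = arcsin(0.916933) = 66.4817 degrees

66.4817


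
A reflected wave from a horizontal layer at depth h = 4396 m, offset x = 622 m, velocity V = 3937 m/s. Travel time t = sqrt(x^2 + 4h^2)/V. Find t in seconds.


x^2 + 4h^2 = 622^2 + 4*4396^2 = 386884 + 77299264 = 77686148
sqrt(77686148) = 8813.9746
t = 8813.9746 / 3937 = 2.2388 s

2.2388


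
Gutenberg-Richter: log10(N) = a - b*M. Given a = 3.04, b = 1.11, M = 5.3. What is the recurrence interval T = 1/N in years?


log10(N) = 3.04 - 1.11*5.3 = -2.843
N = 10^-2.843 = 0.001435
T = 1/N = 1/0.001435 = 696.6265 years

696.6265


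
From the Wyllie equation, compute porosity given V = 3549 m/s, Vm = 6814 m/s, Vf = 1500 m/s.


1/V - 1/Vm = 1/3549 - 1/6814 = 0.00013501
1/Vf - 1/Vm = 1/1500 - 1/6814 = 0.00051991
phi = 0.00013501 / 0.00051991 = 0.2597

0.2597


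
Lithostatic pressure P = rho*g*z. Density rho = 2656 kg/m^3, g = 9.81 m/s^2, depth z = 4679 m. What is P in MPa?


P = rho * g * z / 1e6
= 2656 * 9.81 * 4679 / 1e6
= 121913029.44 / 1e6
= 121.913 MPa

121.913


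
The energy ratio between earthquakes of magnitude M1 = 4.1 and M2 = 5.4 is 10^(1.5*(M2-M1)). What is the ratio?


M2 - M1 = 5.4 - 4.1 = 1.3
1.5 * 1.3 = 1.95
ratio = 10^1.95 = 89.13

89.13


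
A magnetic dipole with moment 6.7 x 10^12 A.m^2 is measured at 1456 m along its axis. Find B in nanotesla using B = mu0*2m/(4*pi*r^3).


m = 6.7 x 10^12 = 6700000000000 A.m^2
2m = 13400000000000 A.m^2
r^3 = 1456^3 = 3086626816
B = (4pi*10^-7) * 13400000000000 / (4*pi * 3086626816) * 1e9
= 16838936.623241 / 38787696518.08 * 1e9
= 434130.8749 nT

434130.8749


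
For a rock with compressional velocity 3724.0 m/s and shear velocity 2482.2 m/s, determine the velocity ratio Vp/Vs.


Vp/Vs = 3724.0 / 2482.2
= 1.5003

1.5003


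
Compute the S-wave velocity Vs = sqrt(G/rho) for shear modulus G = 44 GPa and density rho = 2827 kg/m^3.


Convert G to Pa: G = 44e9 Pa
Compute G/rho = 44e9 / 2827 = 15564202.3346
Vs = sqrt(15564202.3346) = 3945.15 m/s

3945.15


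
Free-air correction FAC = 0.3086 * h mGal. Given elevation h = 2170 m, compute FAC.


FAC = 0.3086 * h
= 0.3086 * 2170
= 669.662 mGal

669.662


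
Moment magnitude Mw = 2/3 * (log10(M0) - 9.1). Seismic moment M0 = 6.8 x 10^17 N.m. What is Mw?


log10(M0) = log10(6.8 x 10^17) = 17.8325
Mw = 2/3 * (17.8325 - 9.1)
= 2/3 * 8.7325
= 5.82

5.82


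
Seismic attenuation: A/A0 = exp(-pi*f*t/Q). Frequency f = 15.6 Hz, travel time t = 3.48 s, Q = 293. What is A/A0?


pi*f*t/Q = pi*15.6*3.48/293 = 0.582085
A/A0 = exp(-0.582085) = 0.558732

0.558732


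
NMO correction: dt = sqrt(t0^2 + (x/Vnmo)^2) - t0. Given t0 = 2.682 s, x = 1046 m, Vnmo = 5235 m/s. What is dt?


x/Vnmo = 1046/5235 = 0.199809
(x/Vnmo)^2 = 0.039924
t0^2 = 7.193124
sqrt(7.193124 + 0.039924) = 2.689433
dt = 2.689433 - 2.682 = 0.007433

0.007433


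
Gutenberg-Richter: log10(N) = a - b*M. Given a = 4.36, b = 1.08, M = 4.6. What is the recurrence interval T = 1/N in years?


log10(N) = 4.36 - 1.08*4.6 = -0.608
N = 10^-0.608 = 0.246604
T = 1/N = 1/0.246604 = 4.0551 years

4.0551


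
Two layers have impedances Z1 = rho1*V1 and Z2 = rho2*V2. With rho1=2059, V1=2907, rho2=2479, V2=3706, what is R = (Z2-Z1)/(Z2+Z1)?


Z1 = 2059 * 2907 = 5985513
Z2 = 2479 * 3706 = 9187174
R = (9187174 - 5985513) / (9187174 + 5985513) = 3201661 / 15172687 = 0.211

0.211


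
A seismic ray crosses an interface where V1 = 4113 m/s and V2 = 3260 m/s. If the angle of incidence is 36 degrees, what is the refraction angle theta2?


sin(theta1) = sin(36 deg) = 0.587785
sin(theta2) = V2/V1 * sin(theta1) = 3260/4113 * 0.587785 = 0.465884
theta2 = arcsin(0.465884) = 27.7674 degrees

27.7674


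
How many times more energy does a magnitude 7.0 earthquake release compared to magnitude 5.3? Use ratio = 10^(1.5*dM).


M2 - M1 = 7.0 - 5.3 = 1.7
1.5 * 1.7 = 2.55
ratio = 10^2.55 = 354.81

354.81


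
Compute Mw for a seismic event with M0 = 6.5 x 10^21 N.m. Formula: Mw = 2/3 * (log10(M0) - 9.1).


log10(M0) = log10(6.5 x 10^21) = 21.8129
Mw = 2/3 * (21.8129 - 9.1)
= 2/3 * 12.7129
= 8.48

8.48


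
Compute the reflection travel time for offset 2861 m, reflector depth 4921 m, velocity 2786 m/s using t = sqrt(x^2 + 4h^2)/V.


x^2 + 4h^2 = 2861^2 + 4*4921^2 = 8185321 + 96864964 = 105050285
sqrt(105050285) = 10249.4041
t = 10249.4041 / 2786 = 3.6789 s

3.6789


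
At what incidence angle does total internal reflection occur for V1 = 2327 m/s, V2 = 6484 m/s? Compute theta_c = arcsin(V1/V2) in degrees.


V1/V2 = 2327/6484 = 0.358883
theta_c = arcsin(0.358883) = 21.0316 degrees

21.0316


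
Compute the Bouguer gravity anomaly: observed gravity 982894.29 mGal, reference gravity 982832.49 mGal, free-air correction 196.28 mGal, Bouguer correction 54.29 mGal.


BA = g_obs - g_ref + FAC - BC
= 982894.29 - 982832.49 + 196.28 - 54.29
= 203.79 mGal

203.79


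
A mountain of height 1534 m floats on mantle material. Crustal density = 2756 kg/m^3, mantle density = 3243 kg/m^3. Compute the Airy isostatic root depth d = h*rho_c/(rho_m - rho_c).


rho_m - rho_c = 3243 - 2756 = 487
d = 1534 * 2756 / 487
= 4227704 / 487
= 8681.12 m

8681.12


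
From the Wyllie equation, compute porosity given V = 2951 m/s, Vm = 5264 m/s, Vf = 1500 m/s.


1/V - 1/Vm = 1/2951 - 1/5264 = 0.0001489
1/Vf - 1/Vm = 1/1500 - 1/5264 = 0.0004767
phi = 0.0001489 / 0.0004767 = 0.3124

0.3124


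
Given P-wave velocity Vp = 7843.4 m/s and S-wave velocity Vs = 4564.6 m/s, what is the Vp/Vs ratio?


Vp/Vs = 7843.4 / 4564.6
= 1.7183

1.7183


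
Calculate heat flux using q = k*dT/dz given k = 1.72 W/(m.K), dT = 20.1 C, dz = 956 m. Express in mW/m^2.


q = k * dT / dz * 1000
= 1.72 * 20.1 / 956 * 1000
= 0.036163 * 1000
= 36.1632 mW/m^2

36.1632


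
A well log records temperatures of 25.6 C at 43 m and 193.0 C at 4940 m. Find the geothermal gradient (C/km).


dT = 193.0 - 25.6 = 167.4 C
dz = 4940 - 43 = 4897 m
gradient = dT/dz * 1000 = 167.4/4897 * 1000 = 34.1842 C/km

34.1842


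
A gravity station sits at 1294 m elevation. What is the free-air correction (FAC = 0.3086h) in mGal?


FAC = 0.3086 * h
= 0.3086 * 1294
= 399.3284 mGal

399.3284


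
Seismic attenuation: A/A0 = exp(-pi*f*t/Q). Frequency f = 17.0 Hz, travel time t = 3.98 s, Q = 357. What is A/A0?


pi*f*t/Q = pi*17.0*3.98/357 = 0.595407
A/A0 = exp(-0.595407) = 0.551338

0.551338


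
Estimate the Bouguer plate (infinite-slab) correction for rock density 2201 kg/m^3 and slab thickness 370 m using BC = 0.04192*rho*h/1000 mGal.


BC = 0.04192 * rho * h / 1000
= 0.04192 * 2201 * 370 / 1000
= 34.1384 mGal

34.1384


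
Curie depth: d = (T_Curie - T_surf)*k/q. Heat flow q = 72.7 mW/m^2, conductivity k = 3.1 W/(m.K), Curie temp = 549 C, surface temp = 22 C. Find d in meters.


T_Curie - T_surf = 549 - 22 = 527 C
Convert q to W/m^2: 72.7 mW/m^2 = 0.0727 W/m^2
d = 527 * 3.1 / 0.0727 = 22471.8 m

22471.8


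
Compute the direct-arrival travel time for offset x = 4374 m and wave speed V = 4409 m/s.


t = x / V
= 4374 / 4409
= 0.9921 s

0.9921


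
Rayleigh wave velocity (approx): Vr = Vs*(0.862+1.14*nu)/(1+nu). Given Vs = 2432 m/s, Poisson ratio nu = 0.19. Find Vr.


Numerator factor = 0.862 + 1.14*0.19 = 1.0786
Denominator = 1 + 0.19 = 1.19
Vr = 2432 * 1.0786 / 1.19 = 2204.33 m/s

2204.33


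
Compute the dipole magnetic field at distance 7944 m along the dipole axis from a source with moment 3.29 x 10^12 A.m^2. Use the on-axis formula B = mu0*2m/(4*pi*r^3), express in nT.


m = 3.29 x 10^12 = 3290000000000 A.m^2
2m = 6580000000000 A.m^2
r^3 = 7944^3 = 501323088384
B = (4pi*10^-7) * 6580000000000 / (4*pi * 501323088384) * 1e9
= 8268671.864248 / 6299811726168.48 * 1e9
= 1312.5268 nT

1312.5268


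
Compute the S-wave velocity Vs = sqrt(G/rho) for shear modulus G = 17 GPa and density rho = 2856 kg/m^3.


Convert G to Pa: G = 17e9 Pa
Compute G/rho = 17e9 / 2856 = 5952380.9524
Vs = sqrt(5952380.9524) = 2439.75 m/s

2439.75


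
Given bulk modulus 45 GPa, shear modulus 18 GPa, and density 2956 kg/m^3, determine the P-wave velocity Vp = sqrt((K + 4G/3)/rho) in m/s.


First compute the effective modulus:
K + 4G/3 = 45e9 + 4*18e9/3 = 69000000000.0 Pa
Then divide by density:
69000000000.0 / 2956 = 23342354.5332 Pa/(kg/m^3)
Take the square root:
Vp = sqrt(23342354.5332) = 4831.39 m/s

4831.39


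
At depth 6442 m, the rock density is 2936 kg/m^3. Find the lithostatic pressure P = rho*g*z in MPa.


P = rho * g * z / 1e6
= 2936 * 9.81 * 6442 / 1e6
= 185543514.72 / 1e6
= 185.5435 MPa

185.5435


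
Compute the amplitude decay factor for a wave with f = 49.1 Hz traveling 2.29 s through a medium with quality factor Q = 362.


pi*f*t/Q = pi*49.1*2.29/362 = 0.975794
A/A0 = exp(-0.975794) = 0.376893

0.376893


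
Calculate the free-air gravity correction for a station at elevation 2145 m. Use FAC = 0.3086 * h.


FAC = 0.3086 * h
= 0.3086 * 2145
= 661.947 mGal

661.947


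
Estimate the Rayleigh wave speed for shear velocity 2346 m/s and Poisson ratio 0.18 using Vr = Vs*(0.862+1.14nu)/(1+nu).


Numerator factor = 0.862 + 1.14*0.18 = 1.0672
Denominator = 1 + 0.18 = 1.18
Vr = 2346 * 1.0672 / 1.18 = 2121.74 m/s

2121.74


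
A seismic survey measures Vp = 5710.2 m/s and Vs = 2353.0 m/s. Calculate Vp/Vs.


Vp/Vs = 5710.2 / 2353.0
= 2.4268

2.4268


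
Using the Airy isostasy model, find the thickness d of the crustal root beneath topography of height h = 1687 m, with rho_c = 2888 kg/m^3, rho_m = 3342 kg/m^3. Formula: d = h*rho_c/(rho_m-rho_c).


rho_m - rho_c = 3342 - 2888 = 454
d = 1687 * 2888 / 454
= 4872056 / 454
= 10731.4 m

10731.4


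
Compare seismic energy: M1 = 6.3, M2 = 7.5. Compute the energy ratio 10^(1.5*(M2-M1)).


M2 - M1 = 7.5 - 6.3 = 1.2
1.5 * 1.2 = 1.8
ratio = 10^1.8 = 63.1

63.1


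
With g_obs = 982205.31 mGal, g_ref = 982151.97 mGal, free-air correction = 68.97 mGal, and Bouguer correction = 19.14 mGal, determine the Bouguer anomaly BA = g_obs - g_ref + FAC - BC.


BA = g_obs - g_ref + FAC - BC
= 982205.31 - 982151.97 + 68.97 - 19.14
= 103.17 mGal

103.17


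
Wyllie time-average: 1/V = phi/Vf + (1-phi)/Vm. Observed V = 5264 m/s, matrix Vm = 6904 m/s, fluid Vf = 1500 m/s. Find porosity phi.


1/V - 1/Vm = 1/5264 - 1/6904 = 4.513e-05
1/Vf - 1/Vm = 1/1500 - 1/6904 = 0.00052182
phi = 4.513e-05 / 0.00052182 = 0.0865

0.0865


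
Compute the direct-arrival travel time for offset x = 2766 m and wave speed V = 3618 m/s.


t = x / V
= 2766 / 3618
= 0.7645 s

0.7645


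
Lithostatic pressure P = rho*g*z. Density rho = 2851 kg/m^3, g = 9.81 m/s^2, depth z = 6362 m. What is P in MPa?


P = rho * g * z / 1e6
= 2851 * 9.81 * 6362 / 1e6
= 177934388.22 / 1e6
= 177.9344 MPa

177.9344


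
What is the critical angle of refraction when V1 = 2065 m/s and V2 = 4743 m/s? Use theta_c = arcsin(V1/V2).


V1/V2 = 2065/4743 = 0.435378
theta_c = arcsin(0.435378) = 25.8094 degrees

25.8094


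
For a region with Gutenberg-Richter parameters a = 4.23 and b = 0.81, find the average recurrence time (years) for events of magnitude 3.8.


log10(N) = 4.23 - 0.81*3.8 = 1.152
N = 10^1.152 = 14.190575
T = 1/N = 1/14.190575 = 0.0705 years

0.0705


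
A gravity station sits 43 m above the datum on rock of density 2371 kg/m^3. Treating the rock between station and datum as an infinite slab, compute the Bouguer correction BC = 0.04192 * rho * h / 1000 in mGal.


BC = 0.04192 * rho * h / 1000
= 0.04192 * 2371 * 43 / 1000
= 4.2739 mGal

4.2739


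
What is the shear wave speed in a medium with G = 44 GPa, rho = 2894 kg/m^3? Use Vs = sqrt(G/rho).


Convert G to Pa: G = 44e9 Pa
Compute G/rho = 44e9 / 2894 = 15203870.076
Vs = sqrt(15203870.076) = 3899.21 m/s

3899.21


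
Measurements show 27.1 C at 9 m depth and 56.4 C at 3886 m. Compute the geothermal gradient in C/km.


dT = 56.4 - 27.1 = 29.3 C
dz = 3886 - 9 = 3877 m
gradient = dT/dz * 1000 = 29.3/3877 * 1000 = 7.5574 C/km

7.5574
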